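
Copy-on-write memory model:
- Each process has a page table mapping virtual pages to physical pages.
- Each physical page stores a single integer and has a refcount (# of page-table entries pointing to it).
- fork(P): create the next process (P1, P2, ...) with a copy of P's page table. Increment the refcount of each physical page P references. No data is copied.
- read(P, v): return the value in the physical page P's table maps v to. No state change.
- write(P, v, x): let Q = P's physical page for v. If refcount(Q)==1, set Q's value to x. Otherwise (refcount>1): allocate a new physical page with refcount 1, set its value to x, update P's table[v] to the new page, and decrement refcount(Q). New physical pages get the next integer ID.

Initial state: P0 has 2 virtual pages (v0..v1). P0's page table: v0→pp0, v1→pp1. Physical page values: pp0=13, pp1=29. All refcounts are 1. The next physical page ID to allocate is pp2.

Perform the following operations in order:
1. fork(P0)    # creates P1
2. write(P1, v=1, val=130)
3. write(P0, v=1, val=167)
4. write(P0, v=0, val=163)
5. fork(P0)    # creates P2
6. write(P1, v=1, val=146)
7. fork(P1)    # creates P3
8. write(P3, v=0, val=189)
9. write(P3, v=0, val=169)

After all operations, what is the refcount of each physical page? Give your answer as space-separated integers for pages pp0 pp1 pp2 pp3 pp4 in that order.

Op 1: fork(P0) -> P1. 2 ppages; refcounts: pp0:2 pp1:2
Op 2: write(P1, v1, 130). refcount(pp1)=2>1 -> COPY to pp2. 3 ppages; refcounts: pp0:2 pp1:1 pp2:1
Op 3: write(P0, v1, 167). refcount(pp1)=1 -> write in place. 3 ppages; refcounts: pp0:2 pp1:1 pp2:1
Op 4: write(P0, v0, 163). refcount(pp0)=2>1 -> COPY to pp3. 4 ppages; refcounts: pp0:1 pp1:1 pp2:1 pp3:1
Op 5: fork(P0) -> P2. 4 ppages; refcounts: pp0:1 pp1:2 pp2:1 pp3:2
Op 6: write(P1, v1, 146). refcount(pp2)=1 -> write in place. 4 ppages; refcounts: pp0:1 pp1:2 pp2:1 pp3:2
Op 7: fork(P1) -> P3. 4 ppages; refcounts: pp0:2 pp1:2 pp2:2 pp3:2
Op 8: write(P3, v0, 189). refcount(pp0)=2>1 -> COPY to pp4. 5 ppages; refcounts: pp0:1 pp1:2 pp2:2 pp3:2 pp4:1
Op 9: write(P3, v0, 169). refcount(pp4)=1 -> write in place. 5 ppages; refcounts: pp0:1 pp1:2 pp2:2 pp3:2 pp4:1

Answer: 1 2 2 2 1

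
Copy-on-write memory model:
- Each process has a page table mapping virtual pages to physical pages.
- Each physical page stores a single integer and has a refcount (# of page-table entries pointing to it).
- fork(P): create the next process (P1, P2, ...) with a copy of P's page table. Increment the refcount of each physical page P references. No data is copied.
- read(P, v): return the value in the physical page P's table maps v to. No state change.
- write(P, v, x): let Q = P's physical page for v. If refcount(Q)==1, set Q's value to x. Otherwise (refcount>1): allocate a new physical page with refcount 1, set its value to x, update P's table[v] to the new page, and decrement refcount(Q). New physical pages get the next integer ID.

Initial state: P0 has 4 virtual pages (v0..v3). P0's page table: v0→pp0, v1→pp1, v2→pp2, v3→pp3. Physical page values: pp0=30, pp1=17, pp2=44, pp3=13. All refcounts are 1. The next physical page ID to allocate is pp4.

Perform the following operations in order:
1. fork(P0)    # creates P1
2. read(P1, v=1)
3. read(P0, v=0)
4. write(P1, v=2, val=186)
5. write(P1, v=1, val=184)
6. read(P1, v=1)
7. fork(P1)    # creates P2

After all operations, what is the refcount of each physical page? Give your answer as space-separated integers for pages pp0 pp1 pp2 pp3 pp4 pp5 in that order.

Answer: 3 1 1 3 2 2

Derivation:
Op 1: fork(P0) -> P1. 4 ppages; refcounts: pp0:2 pp1:2 pp2:2 pp3:2
Op 2: read(P1, v1) -> 17. No state change.
Op 3: read(P0, v0) -> 30. No state change.
Op 4: write(P1, v2, 186). refcount(pp2)=2>1 -> COPY to pp4. 5 ppages; refcounts: pp0:2 pp1:2 pp2:1 pp3:2 pp4:1
Op 5: write(P1, v1, 184). refcount(pp1)=2>1 -> COPY to pp5. 6 ppages; refcounts: pp0:2 pp1:1 pp2:1 pp3:2 pp4:1 pp5:1
Op 6: read(P1, v1) -> 184. No state change.
Op 7: fork(P1) -> P2. 6 ppages; refcounts: pp0:3 pp1:1 pp2:1 pp3:3 pp4:2 pp5:2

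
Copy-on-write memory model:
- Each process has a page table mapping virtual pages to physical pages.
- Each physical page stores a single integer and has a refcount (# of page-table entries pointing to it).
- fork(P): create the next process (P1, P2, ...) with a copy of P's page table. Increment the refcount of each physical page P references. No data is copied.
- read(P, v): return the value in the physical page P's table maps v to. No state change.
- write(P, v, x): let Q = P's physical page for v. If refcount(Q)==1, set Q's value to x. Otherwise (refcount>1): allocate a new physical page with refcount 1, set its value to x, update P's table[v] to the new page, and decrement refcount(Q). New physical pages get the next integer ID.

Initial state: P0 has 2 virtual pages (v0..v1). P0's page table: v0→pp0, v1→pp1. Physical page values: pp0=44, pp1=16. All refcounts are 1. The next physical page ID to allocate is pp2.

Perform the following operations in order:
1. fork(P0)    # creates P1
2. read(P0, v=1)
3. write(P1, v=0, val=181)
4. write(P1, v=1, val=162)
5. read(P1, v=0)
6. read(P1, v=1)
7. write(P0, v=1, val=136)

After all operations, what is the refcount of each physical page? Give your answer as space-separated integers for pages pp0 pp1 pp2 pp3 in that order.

Op 1: fork(P0) -> P1. 2 ppages; refcounts: pp0:2 pp1:2
Op 2: read(P0, v1) -> 16. No state change.
Op 3: write(P1, v0, 181). refcount(pp0)=2>1 -> COPY to pp2. 3 ppages; refcounts: pp0:1 pp1:2 pp2:1
Op 4: write(P1, v1, 162). refcount(pp1)=2>1 -> COPY to pp3. 4 ppages; refcounts: pp0:1 pp1:1 pp2:1 pp3:1
Op 5: read(P1, v0) -> 181. No state change.
Op 6: read(P1, v1) -> 162. No state change.
Op 7: write(P0, v1, 136). refcount(pp1)=1 -> write in place. 4 ppages; refcounts: pp0:1 pp1:1 pp2:1 pp3:1

Answer: 1 1 1 1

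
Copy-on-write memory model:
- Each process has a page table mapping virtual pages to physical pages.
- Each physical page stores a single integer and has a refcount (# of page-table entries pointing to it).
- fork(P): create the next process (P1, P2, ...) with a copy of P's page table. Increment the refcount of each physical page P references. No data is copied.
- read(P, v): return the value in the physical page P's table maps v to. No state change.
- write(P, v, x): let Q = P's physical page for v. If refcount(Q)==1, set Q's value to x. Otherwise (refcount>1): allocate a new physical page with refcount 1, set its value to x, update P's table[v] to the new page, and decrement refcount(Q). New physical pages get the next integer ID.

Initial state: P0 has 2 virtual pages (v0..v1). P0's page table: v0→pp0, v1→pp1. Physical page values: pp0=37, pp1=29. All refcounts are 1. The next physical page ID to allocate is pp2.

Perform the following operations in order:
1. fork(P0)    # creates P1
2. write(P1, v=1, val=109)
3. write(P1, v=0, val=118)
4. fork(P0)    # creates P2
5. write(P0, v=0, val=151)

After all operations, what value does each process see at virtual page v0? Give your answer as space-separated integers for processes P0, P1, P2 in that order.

Answer: 151 118 37

Derivation:
Op 1: fork(P0) -> P1. 2 ppages; refcounts: pp0:2 pp1:2
Op 2: write(P1, v1, 109). refcount(pp1)=2>1 -> COPY to pp2. 3 ppages; refcounts: pp0:2 pp1:1 pp2:1
Op 3: write(P1, v0, 118). refcount(pp0)=2>1 -> COPY to pp3. 4 ppages; refcounts: pp0:1 pp1:1 pp2:1 pp3:1
Op 4: fork(P0) -> P2. 4 ppages; refcounts: pp0:2 pp1:2 pp2:1 pp3:1
Op 5: write(P0, v0, 151). refcount(pp0)=2>1 -> COPY to pp4. 5 ppages; refcounts: pp0:1 pp1:2 pp2:1 pp3:1 pp4:1
P0: v0 -> pp4 = 151
P1: v0 -> pp3 = 118
P2: v0 -> pp0 = 37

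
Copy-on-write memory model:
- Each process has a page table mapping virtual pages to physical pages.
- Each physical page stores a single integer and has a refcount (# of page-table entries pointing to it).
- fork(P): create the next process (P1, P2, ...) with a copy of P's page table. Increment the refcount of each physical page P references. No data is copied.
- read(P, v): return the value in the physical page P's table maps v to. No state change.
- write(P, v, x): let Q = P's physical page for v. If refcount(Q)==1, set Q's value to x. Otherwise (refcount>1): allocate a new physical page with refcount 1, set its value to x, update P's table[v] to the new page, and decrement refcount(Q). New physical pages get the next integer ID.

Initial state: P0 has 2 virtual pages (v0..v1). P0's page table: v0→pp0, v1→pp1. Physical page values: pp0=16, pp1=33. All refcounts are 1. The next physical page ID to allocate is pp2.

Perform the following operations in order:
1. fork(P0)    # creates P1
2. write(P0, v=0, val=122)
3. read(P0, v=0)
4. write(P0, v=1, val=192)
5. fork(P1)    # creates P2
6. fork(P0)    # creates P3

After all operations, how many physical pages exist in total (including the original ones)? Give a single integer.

Op 1: fork(P0) -> P1. 2 ppages; refcounts: pp0:2 pp1:2
Op 2: write(P0, v0, 122). refcount(pp0)=2>1 -> COPY to pp2. 3 ppages; refcounts: pp0:1 pp1:2 pp2:1
Op 3: read(P0, v0) -> 122. No state change.
Op 4: write(P0, v1, 192). refcount(pp1)=2>1 -> COPY to pp3. 4 ppages; refcounts: pp0:1 pp1:1 pp2:1 pp3:1
Op 5: fork(P1) -> P2. 4 ppages; refcounts: pp0:2 pp1:2 pp2:1 pp3:1
Op 6: fork(P0) -> P3. 4 ppages; refcounts: pp0:2 pp1:2 pp2:2 pp3:2

Answer: 4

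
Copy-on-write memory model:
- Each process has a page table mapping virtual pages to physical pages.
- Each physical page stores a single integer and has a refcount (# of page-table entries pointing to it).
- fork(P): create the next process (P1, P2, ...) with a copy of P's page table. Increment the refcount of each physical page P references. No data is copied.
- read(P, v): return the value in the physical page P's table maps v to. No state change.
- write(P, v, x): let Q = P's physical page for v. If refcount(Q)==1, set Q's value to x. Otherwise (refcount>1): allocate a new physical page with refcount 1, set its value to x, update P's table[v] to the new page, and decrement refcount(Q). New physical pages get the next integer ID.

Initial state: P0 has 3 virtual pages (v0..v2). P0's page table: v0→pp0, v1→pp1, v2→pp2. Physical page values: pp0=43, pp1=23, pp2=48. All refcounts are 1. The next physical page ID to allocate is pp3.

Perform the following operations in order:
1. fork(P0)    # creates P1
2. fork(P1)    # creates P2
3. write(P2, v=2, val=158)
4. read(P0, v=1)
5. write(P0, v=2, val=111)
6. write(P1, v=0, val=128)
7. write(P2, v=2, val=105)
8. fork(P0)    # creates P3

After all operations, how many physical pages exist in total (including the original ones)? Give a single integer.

Op 1: fork(P0) -> P1. 3 ppages; refcounts: pp0:2 pp1:2 pp2:2
Op 2: fork(P1) -> P2. 3 ppages; refcounts: pp0:3 pp1:3 pp2:3
Op 3: write(P2, v2, 158). refcount(pp2)=3>1 -> COPY to pp3. 4 ppages; refcounts: pp0:3 pp1:3 pp2:2 pp3:1
Op 4: read(P0, v1) -> 23. No state change.
Op 5: write(P0, v2, 111). refcount(pp2)=2>1 -> COPY to pp4. 5 ppages; refcounts: pp0:3 pp1:3 pp2:1 pp3:1 pp4:1
Op 6: write(P1, v0, 128). refcount(pp0)=3>1 -> COPY to pp5. 6 ppages; refcounts: pp0:2 pp1:3 pp2:1 pp3:1 pp4:1 pp5:1
Op 7: write(P2, v2, 105). refcount(pp3)=1 -> write in place. 6 ppages; refcounts: pp0:2 pp1:3 pp2:1 pp3:1 pp4:1 pp5:1
Op 8: fork(P0) -> P3. 6 ppages; refcounts: pp0:3 pp1:4 pp2:1 pp3:1 pp4:2 pp5:1

Answer: 6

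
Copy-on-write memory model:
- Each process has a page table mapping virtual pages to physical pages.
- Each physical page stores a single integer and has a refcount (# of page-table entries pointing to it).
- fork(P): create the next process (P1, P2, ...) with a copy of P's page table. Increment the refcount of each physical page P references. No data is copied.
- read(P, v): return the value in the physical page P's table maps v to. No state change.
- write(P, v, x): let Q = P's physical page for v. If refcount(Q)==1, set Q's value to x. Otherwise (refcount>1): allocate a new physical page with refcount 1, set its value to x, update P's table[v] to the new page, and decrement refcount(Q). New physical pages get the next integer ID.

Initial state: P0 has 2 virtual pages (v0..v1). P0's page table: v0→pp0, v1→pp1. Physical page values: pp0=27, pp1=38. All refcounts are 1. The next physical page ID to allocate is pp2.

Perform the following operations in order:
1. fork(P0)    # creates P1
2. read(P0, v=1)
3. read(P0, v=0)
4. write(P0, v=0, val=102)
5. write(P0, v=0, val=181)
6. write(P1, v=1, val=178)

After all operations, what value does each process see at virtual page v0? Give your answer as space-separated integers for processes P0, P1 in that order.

Op 1: fork(P0) -> P1. 2 ppages; refcounts: pp0:2 pp1:2
Op 2: read(P0, v1) -> 38. No state change.
Op 3: read(P0, v0) -> 27. No state change.
Op 4: write(P0, v0, 102). refcount(pp0)=2>1 -> COPY to pp2. 3 ppages; refcounts: pp0:1 pp1:2 pp2:1
Op 5: write(P0, v0, 181). refcount(pp2)=1 -> write in place. 3 ppages; refcounts: pp0:1 pp1:2 pp2:1
Op 6: write(P1, v1, 178). refcount(pp1)=2>1 -> COPY to pp3. 4 ppages; refcounts: pp0:1 pp1:1 pp2:1 pp3:1
P0: v0 -> pp2 = 181
P1: v0 -> pp0 = 27

Answer: 181 27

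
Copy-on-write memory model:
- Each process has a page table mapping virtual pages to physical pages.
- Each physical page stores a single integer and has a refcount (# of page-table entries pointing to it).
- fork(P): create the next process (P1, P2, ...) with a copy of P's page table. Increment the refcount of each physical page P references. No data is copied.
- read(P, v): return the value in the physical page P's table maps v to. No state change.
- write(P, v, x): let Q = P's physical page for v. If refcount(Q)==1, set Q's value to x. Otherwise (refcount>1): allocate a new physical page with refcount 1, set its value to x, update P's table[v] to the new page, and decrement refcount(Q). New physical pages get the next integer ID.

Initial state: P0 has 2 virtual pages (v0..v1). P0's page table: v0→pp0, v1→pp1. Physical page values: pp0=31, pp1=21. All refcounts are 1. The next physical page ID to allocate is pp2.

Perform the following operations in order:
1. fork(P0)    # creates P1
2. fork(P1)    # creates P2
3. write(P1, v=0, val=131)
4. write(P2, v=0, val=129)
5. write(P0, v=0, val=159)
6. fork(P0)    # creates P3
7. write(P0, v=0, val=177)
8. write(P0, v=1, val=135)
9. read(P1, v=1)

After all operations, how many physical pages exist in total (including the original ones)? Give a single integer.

Op 1: fork(P0) -> P1. 2 ppages; refcounts: pp0:2 pp1:2
Op 2: fork(P1) -> P2. 2 ppages; refcounts: pp0:3 pp1:3
Op 3: write(P1, v0, 131). refcount(pp0)=3>1 -> COPY to pp2. 3 ppages; refcounts: pp0:2 pp1:3 pp2:1
Op 4: write(P2, v0, 129). refcount(pp0)=2>1 -> COPY to pp3. 4 ppages; refcounts: pp0:1 pp1:3 pp2:1 pp3:1
Op 5: write(P0, v0, 159). refcount(pp0)=1 -> write in place. 4 ppages; refcounts: pp0:1 pp1:3 pp2:1 pp3:1
Op 6: fork(P0) -> P3. 4 ppages; refcounts: pp0:2 pp1:4 pp2:1 pp3:1
Op 7: write(P0, v0, 177). refcount(pp0)=2>1 -> COPY to pp4. 5 ppages; refcounts: pp0:1 pp1:4 pp2:1 pp3:1 pp4:1
Op 8: write(P0, v1, 135). refcount(pp1)=4>1 -> COPY to pp5. 6 ppages; refcounts: pp0:1 pp1:3 pp2:1 pp3:1 pp4:1 pp5:1
Op 9: read(P1, v1) -> 21. No state change.

Answer: 6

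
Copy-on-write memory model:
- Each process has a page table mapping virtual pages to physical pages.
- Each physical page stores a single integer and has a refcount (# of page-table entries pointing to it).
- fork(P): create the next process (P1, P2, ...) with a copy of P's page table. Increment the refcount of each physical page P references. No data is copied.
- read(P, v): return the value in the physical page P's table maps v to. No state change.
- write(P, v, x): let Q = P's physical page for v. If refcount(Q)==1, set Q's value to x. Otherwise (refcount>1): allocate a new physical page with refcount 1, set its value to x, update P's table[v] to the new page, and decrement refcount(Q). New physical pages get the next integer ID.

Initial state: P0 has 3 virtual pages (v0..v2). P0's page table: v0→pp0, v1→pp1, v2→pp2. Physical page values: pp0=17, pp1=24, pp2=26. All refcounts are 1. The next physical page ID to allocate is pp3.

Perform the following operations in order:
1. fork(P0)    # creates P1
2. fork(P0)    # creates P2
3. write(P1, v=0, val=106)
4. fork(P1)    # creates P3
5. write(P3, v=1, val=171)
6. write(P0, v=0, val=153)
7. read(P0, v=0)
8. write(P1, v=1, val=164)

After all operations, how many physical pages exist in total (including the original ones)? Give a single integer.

Op 1: fork(P0) -> P1. 3 ppages; refcounts: pp0:2 pp1:2 pp2:2
Op 2: fork(P0) -> P2. 3 ppages; refcounts: pp0:3 pp1:3 pp2:3
Op 3: write(P1, v0, 106). refcount(pp0)=3>1 -> COPY to pp3. 4 ppages; refcounts: pp0:2 pp1:3 pp2:3 pp3:1
Op 4: fork(P1) -> P3. 4 ppages; refcounts: pp0:2 pp1:4 pp2:4 pp3:2
Op 5: write(P3, v1, 171). refcount(pp1)=4>1 -> COPY to pp4. 5 ppages; refcounts: pp0:2 pp1:3 pp2:4 pp3:2 pp4:1
Op 6: write(P0, v0, 153). refcount(pp0)=2>1 -> COPY to pp5. 6 ppages; refcounts: pp0:1 pp1:3 pp2:4 pp3:2 pp4:1 pp5:1
Op 7: read(P0, v0) -> 153. No state change.
Op 8: write(P1, v1, 164). refcount(pp1)=3>1 -> COPY to pp6. 7 ppages; refcounts: pp0:1 pp1:2 pp2:4 pp3:2 pp4:1 pp5:1 pp6:1

Answer: 7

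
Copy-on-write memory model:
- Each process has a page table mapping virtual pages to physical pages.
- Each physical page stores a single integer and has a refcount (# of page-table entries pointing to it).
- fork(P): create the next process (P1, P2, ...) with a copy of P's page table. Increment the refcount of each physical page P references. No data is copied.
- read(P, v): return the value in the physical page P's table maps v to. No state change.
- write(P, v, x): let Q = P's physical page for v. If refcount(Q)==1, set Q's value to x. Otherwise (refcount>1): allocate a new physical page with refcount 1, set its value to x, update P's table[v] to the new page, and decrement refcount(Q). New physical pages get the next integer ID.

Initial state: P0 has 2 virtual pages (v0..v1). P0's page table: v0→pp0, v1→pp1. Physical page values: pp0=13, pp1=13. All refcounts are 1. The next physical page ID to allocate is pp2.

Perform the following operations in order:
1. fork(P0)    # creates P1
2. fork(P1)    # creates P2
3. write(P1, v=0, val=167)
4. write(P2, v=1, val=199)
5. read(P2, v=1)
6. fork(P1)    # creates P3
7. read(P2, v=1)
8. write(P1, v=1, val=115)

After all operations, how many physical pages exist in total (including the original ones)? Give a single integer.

Op 1: fork(P0) -> P1. 2 ppages; refcounts: pp0:2 pp1:2
Op 2: fork(P1) -> P2. 2 ppages; refcounts: pp0:3 pp1:3
Op 3: write(P1, v0, 167). refcount(pp0)=3>1 -> COPY to pp2. 3 ppages; refcounts: pp0:2 pp1:3 pp2:1
Op 4: write(P2, v1, 199). refcount(pp1)=3>1 -> COPY to pp3. 4 ppages; refcounts: pp0:2 pp1:2 pp2:1 pp3:1
Op 5: read(P2, v1) -> 199. No state change.
Op 6: fork(P1) -> P3. 4 ppages; refcounts: pp0:2 pp1:3 pp2:2 pp3:1
Op 7: read(P2, v1) -> 199. No state change.
Op 8: write(P1, v1, 115). refcount(pp1)=3>1 -> COPY to pp4. 5 ppages; refcounts: pp0:2 pp1:2 pp2:2 pp3:1 pp4:1

Answer: 5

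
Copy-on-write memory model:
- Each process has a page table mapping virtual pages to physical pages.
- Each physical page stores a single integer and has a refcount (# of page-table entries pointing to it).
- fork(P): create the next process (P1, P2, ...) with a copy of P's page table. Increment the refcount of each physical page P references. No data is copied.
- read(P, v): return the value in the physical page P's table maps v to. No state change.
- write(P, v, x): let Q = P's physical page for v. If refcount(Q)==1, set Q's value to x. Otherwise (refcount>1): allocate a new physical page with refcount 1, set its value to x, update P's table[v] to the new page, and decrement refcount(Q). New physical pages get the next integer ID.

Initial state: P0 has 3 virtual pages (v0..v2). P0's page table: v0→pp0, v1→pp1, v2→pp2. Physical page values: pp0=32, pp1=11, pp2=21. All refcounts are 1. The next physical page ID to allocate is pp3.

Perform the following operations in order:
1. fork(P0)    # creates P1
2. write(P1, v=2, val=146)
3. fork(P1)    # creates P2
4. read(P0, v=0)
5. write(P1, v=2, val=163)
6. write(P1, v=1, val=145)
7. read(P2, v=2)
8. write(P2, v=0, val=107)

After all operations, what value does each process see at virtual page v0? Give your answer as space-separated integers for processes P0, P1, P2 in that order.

Answer: 32 32 107

Derivation:
Op 1: fork(P0) -> P1. 3 ppages; refcounts: pp0:2 pp1:2 pp2:2
Op 2: write(P1, v2, 146). refcount(pp2)=2>1 -> COPY to pp3. 4 ppages; refcounts: pp0:2 pp1:2 pp2:1 pp3:1
Op 3: fork(P1) -> P2. 4 ppages; refcounts: pp0:3 pp1:3 pp2:1 pp3:2
Op 4: read(P0, v0) -> 32. No state change.
Op 5: write(P1, v2, 163). refcount(pp3)=2>1 -> COPY to pp4. 5 ppages; refcounts: pp0:3 pp1:3 pp2:1 pp3:1 pp4:1
Op 6: write(P1, v1, 145). refcount(pp1)=3>1 -> COPY to pp5. 6 ppages; refcounts: pp0:3 pp1:2 pp2:1 pp3:1 pp4:1 pp5:1
Op 7: read(P2, v2) -> 146. No state change.
Op 8: write(P2, v0, 107). refcount(pp0)=3>1 -> COPY to pp6. 7 ppages; refcounts: pp0:2 pp1:2 pp2:1 pp3:1 pp4:1 pp5:1 pp6:1
P0: v0 -> pp0 = 32
P1: v0 -> pp0 = 32
P2: v0 -> pp6 = 107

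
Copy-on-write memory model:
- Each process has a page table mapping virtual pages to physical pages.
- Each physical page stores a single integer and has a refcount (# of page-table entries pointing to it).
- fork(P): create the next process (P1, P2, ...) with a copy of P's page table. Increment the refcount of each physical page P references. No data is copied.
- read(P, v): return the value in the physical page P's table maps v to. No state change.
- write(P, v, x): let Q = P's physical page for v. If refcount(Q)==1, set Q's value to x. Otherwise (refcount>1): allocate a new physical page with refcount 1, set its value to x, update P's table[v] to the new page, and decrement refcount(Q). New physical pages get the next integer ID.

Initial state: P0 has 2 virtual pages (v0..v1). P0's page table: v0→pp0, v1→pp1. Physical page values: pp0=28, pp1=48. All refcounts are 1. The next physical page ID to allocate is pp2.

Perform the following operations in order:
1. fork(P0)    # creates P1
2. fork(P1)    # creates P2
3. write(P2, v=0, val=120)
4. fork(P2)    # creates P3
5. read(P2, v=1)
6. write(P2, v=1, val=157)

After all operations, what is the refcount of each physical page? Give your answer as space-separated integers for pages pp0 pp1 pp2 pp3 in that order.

Op 1: fork(P0) -> P1. 2 ppages; refcounts: pp0:2 pp1:2
Op 2: fork(P1) -> P2. 2 ppages; refcounts: pp0:3 pp1:3
Op 3: write(P2, v0, 120). refcount(pp0)=3>1 -> COPY to pp2. 3 ppages; refcounts: pp0:2 pp1:3 pp2:1
Op 4: fork(P2) -> P3. 3 ppages; refcounts: pp0:2 pp1:4 pp2:2
Op 5: read(P2, v1) -> 48. No state change.
Op 6: write(P2, v1, 157). refcount(pp1)=4>1 -> COPY to pp3. 4 ppages; refcounts: pp0:2 pp1:3 pp2:2 pp3:1

Answer: 2 3 2 1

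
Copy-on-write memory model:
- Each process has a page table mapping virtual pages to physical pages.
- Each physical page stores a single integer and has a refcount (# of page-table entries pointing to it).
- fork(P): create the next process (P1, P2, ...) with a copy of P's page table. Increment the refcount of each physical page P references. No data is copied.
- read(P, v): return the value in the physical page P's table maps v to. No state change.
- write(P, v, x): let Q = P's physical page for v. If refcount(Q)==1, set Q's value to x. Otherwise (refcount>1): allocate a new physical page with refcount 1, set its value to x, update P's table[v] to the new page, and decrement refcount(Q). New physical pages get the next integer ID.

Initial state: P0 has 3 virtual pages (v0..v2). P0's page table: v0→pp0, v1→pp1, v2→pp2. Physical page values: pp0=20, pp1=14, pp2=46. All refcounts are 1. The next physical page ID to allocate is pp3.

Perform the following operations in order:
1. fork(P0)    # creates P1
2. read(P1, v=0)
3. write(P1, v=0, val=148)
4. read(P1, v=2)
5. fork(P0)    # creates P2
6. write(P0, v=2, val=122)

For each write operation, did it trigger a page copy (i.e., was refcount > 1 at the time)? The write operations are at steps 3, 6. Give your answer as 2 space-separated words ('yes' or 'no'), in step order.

Op 1: fork(P0) -> P1. 3 ppages; refcounts: pp0:2 pp1:2 pp2:2
Op 2: read(P1, v0) -> 20. No state change.
Op 3: write(P1, v0, 148). refcount(pp0)=2>1 -> COPY to pp3. 4 ppages; refcounts: pp0:1 pp1:2 pp2:2 pp3:1
Op 4: read(P1, v2) -> 46. No state change.
Op 5: fork(P0) -> P2. 4 ppages; refcounts: pp0:2 pp1:3 pp2:3 pp3:1
Op 6: write(P0, v2, 122). refcount(pp2)=3>1 -> COPY to pp4. 5 ppages; refcounts: pp0:2 pp1:3 pp2:2 pp3:1 pp4:1

yes yes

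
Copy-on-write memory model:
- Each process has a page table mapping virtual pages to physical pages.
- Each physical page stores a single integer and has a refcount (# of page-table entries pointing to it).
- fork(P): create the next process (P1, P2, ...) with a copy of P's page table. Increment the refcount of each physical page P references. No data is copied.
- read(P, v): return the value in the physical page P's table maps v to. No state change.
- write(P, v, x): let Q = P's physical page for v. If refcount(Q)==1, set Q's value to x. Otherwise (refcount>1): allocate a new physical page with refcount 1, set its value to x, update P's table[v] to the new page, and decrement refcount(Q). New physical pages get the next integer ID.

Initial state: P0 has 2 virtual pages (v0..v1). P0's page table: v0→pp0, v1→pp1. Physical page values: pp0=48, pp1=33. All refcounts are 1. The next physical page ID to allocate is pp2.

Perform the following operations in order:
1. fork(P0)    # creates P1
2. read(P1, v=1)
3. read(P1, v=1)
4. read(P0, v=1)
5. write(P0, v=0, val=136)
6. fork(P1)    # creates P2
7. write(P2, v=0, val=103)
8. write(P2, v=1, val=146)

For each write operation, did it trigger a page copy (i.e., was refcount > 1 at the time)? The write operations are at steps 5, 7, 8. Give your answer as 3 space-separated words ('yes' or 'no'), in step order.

Op 1: fork(P0) -> P1. 2 ppages; refcounts: pp0:2 pp1:2
Op 2: read(P1, v1) -> 33. No state change.
Op 3: read(P1, v1) -> 33. No state change.
Op 4: read(P0, v1) -> 33. No state change.
Op 5: write(P0, v0, 136). refcount(pp0)=2>1 -> COPY to pp2. 3 ppages; refcounts: pp0:1 pp1:2 pp2:1
Op 6: fork(P1) -> P2. 3 ppages; refcounts: pp0:2 pp1:3 pp2:1
Op 7: write(P2, v0, 103). refcount(pp0)=2>1 -> COPY to pp3. 4 ppages; refcounts: pp0:1 pp1:3 pp2:1 pp3:1
Op 8: write(P2, v1, 146). refcount(pp1)=3>1 -> COPY to pp4. 5 ppages; refcounts: pp0:1 pp1:2 pp2:1 pp3:1 pp4:1

yes yes yes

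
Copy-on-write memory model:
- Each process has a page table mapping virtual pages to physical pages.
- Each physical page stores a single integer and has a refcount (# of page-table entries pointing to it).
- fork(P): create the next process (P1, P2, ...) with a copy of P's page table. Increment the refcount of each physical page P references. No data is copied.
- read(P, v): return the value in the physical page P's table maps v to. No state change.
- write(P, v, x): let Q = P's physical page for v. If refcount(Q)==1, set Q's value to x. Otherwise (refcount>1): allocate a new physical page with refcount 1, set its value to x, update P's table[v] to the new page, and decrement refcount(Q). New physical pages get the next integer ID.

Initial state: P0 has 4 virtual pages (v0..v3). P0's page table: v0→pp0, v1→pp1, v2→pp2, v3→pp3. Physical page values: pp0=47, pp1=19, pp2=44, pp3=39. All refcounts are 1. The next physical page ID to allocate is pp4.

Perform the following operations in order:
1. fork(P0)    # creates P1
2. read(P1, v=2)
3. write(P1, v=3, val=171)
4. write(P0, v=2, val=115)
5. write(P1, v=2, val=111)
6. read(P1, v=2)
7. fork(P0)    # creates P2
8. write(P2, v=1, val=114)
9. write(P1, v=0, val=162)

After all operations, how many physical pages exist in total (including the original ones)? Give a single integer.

Op 1: fork(P0) -> P1. 4 ppages; refcounts: pp0:2 pp1:2 pp2:2 pp3:2
Op 2: read(P1, v2) -> 44. No state change.
Op 3: write(P1, v3, 171). refcount(pp3)=2>1 -> COPY to pp4. 5 ppages; refcounts: pp0:2 pp1:2 pp2:2 pp3:1 pp4:1
Op 4: write(P0, v2, 115). refcount(pp2)=2>1 -> COPY to pp5. 6 ppages; refcounts: pp0:2 pp1:2 pp2:1 pp3:1 pp4:1 pp5:1
Op 5: write(P1, v2, 111). refcount(pp2)=1 -> write in place. 6 ppages; refcounts: pp0:2 pp1:2 pp2:1 pp3:1 pp4:1 pp5:1
Op 6: read(P1, v2) -> 111. No state change.
Op 7: fork(P0) -> P2. 6 ppages; refcounts: pp0:3 pp1:3 pp2:1 pp3:2 pp4:1 pp5:2
Op 8: write(P2, v1, 114). refcount(pp1)=3>1 -> COPY to pp6. 7 ppages; refcounts: pp0:3 pp1:2 pp2:1 pp3:2 pp4:1 pp5:2 pp6:1
Op 9: write(P1, v0, 162). refcount(pp0)=3>1 -> COPY to pp7. 8 ppages; refcounts: pp0:2 pp1:2 pp2:1 pp3:2 pp4:1 pp5:2 pp6:1 pp7:1

Answer: 8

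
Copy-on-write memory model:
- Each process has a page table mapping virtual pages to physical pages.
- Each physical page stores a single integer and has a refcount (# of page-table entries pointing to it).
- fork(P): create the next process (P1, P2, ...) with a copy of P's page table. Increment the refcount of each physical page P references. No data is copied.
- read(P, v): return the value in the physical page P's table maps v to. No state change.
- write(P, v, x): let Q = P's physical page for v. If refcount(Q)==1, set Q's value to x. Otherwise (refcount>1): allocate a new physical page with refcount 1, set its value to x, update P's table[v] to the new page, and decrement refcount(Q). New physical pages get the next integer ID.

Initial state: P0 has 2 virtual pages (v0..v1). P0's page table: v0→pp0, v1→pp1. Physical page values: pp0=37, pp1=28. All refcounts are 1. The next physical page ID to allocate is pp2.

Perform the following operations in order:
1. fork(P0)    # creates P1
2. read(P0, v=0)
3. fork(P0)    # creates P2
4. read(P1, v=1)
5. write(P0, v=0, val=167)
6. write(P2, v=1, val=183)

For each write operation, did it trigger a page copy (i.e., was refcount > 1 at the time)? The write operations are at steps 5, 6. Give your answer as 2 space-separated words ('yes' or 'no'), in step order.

Op 1: fork(P0) -> P1. 2 ppages; refcounts: pp0:2 pp1:2
Op 2: read(P0, v0) -> 37. No state change.
Op 3: fork(P0) -> P2. 2 ppages; refcounts: pp0:3 pp1:3
Op 4: read(P1, v1) -> 28. No state change.
Op 5: write(P0, v0, 167). refcount(pp0)=3>1 -> COPY to pp2. 3 ppages; refcounts: pp0:2 pp1:3 pp2:1
Op 6: write(P2, v1, 183). refcount(pp1)=3>1 -> COPY to pp3. 4 ppages; refcounts: pp0:2 pp1:2 pp2:1 pp3:1

yes yes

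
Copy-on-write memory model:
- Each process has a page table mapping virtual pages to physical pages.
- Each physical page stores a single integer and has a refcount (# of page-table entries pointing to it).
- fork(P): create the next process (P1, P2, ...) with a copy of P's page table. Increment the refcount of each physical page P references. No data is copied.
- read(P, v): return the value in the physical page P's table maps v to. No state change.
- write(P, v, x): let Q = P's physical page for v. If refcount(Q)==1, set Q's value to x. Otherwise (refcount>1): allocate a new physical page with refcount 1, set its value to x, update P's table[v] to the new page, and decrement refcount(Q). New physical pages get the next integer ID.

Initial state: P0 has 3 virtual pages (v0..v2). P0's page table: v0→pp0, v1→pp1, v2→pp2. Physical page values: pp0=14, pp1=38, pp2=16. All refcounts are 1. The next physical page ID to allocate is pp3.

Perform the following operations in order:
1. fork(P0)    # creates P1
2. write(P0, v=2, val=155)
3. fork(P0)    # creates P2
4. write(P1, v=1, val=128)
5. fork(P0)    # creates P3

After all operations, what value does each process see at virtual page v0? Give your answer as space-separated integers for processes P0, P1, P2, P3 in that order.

Answer: 14 14 14 14

Derivation:
Op 1: fork(P0) -> P1. 3 ppages; refcounts: pp0:2 pp1:2 pp2:2
Op 2: write(P0, v2, 155). refcount(pp2)=2>1 -> COPY to pp3. 4 ppages; refcounts: pp0:2 pp1:2 pp2:1 pp3:1
Op 3: fork(P0) -> P2. 4 ppages; refcounts: pp0:3 pp1:3 pp2:1 pp3:2
Op 4: write(P1, v1, 128). refcount(pp1)=3>1 -> COPY to pp4. 5 ppages; refcounts: pp0:3 pp1:2 pp2:1 pp3:2 pp4:1
Op 5: fork(P0) -> P3. 5 ppages; refcounts: pp0:4 pp1:3 pp2:1 pp3:3 pp4:1
P0: v0 -> pp0 = 14
P1: v0 -> pp0 = 14
P2: v0 -> pp0 = 14
P3: v0 -> pp0 = 14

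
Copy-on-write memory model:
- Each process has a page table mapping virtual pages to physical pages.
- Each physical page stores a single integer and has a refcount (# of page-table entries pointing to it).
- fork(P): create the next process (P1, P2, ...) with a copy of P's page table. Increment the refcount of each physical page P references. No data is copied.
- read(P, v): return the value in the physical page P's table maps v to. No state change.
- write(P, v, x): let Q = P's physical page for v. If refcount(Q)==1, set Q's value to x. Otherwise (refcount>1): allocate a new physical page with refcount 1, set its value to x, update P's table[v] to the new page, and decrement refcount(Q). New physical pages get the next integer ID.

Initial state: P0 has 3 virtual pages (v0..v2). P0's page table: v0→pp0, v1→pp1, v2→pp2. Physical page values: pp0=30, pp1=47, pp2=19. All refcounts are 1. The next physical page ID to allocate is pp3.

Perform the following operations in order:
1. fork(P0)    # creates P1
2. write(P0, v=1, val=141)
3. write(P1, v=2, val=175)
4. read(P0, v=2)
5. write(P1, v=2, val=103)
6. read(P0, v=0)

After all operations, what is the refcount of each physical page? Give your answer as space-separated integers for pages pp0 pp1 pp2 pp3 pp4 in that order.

Op 1: fork(P0) -> P1. 3 ppages; refcounts: pp0:2 pp1:2 pp2:2
Op 2: write(P0, v1, 141). refcount(pp1)=2>1 -> COPY to pp3. 4 ppages; refcounts: pp0:2 pp1:1 pp2:2 pp3:1
Op 3: write(P1, v2, 175). refcount(pp2)=2>1 -> COPY to pp4. 5 ppages; refcounts: pp0:2 pp1:1 pp2:1 pp3:1 pp4:1
Op 4: read(P0, v2) -> 19. No state change.
Op 5: write(P1, v2, 103). refcount(pp4)=1 -> write in place. 5 ppages; refcounts: pp0:2 pp1:1 pp2:1 pp3:1 pp4:1
Op 6: read(P0, v0) -> 30. No state change.

Answer: 2 1 1 1 1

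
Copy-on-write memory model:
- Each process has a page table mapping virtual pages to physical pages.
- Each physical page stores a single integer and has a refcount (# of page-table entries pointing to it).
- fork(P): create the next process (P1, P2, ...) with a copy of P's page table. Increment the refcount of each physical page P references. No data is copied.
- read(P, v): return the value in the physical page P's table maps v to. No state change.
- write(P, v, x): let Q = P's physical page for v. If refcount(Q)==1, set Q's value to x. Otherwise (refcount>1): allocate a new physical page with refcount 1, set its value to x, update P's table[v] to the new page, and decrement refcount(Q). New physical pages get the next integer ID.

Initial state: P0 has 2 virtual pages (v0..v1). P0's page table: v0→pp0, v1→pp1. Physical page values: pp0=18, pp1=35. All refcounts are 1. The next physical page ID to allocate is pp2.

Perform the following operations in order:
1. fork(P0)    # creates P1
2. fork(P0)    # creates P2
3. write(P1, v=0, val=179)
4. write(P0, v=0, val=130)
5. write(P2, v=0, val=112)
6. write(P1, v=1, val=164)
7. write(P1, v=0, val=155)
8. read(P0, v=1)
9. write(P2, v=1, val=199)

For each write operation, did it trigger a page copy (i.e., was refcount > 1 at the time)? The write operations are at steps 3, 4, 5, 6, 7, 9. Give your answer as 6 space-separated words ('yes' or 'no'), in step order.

Op 1: fork(P0) -> P1. 2 ppages; refcounts: pp0:2 pp1:2
Op 2: fork(P0) -> P2. 2 ppages; refcounts: pp0:3 pp1:3
Op 3: write(P1, v0, 179). refcount(pp0)=3>1 -> COPY to pp2. 3 ppages; refcounts: pp0:2 pp1:3 pp2:1
Op 4: write(P0, v0, 130). refcount(pp0)=2>1 -> COPY to pp3. 4 ppages; refcounts: pp0:1 pp1:3 pp2:1 pp3:1
Op 5: write(P2, v0, 112). refcount(pp0)=1 -> write in place. 4 ppages; refcounts: pp0:1 pp1:3 pp2:1 pp3:1
Op 6: write(P1, v1, 164). refcount(pp1)=3>1 -> COPY to pp4. 5 ppages; refcounts: pp0:1 pp1:2 pp2:1 pp3:1 pp4:1
Op 7: write(P1, v0, 155). refcount(pp2)=1 -> write in place. 5 ppages; refcounts: pp0:1 pp1:2 pp2:1 pp3:1 pp4:1
Op 8: read(P0, v1) -> 35. No state change.
Op 9: write(P2, v1, 199). refcount(pp1)=2>1 -> COPY to pp5. 6 ppages; refcounts: pp0:1 pp1:1 pp2:1 pp3:1 pp4:1 pp5:1

yes yes no yes no yes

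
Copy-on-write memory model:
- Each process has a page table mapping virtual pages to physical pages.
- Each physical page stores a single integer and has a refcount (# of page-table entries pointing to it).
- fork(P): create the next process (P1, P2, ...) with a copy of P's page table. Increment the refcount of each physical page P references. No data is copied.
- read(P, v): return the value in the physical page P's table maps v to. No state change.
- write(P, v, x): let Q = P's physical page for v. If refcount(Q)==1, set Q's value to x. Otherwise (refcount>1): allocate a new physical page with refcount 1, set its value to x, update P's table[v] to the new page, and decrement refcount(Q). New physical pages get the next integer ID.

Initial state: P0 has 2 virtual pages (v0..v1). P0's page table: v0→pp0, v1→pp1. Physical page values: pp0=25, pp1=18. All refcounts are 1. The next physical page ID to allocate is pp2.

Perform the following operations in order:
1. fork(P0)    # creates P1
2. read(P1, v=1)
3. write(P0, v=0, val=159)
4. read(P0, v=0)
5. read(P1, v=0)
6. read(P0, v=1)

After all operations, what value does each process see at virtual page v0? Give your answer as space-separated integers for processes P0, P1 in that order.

Op 1: fork(P0) -> P1. 2 ppages; refcounts: pp0:2 pp1:2
Op 2: read(P1, v1) -> 18. No state change.
Op 3: write(P0, v0, 159). refcount(pp0)=2>1 -> COPY to pp2. 3 ppages; refcounts: pp0:1 pp1:2 pp2:1
Op 4: read(P0, v0) -> 159. No state change.
Op 5: read(P1, v0) -> 25. No state change.
Op 6: read(P0, v1) -> 18. No state change.
P0: v0 -> pp2 = 159
P1: v0 -> pp0 = 25

Answer: 159 25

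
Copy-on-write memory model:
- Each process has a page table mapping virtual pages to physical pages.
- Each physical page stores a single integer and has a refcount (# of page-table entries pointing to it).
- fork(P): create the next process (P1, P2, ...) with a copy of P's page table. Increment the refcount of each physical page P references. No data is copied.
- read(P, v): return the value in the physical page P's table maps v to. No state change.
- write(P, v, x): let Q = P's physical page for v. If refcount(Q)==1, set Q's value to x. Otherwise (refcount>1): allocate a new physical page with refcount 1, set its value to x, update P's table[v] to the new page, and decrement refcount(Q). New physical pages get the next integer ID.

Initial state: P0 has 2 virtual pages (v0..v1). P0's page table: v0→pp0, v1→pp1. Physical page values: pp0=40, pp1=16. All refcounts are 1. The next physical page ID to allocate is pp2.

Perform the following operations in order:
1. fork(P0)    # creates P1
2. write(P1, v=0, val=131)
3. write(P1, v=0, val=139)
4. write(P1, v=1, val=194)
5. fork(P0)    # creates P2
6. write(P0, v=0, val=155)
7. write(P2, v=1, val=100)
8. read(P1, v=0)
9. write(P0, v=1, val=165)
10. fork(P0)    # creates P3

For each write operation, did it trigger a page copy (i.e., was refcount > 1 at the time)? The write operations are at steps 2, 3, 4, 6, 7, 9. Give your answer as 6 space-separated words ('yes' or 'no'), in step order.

Op 1: fork(P0) -> P1. 2 ppages; refcounts: pp0:2 pp1:2
Op 2: write(P1, v0, 131). refcount(pp0)=2>1 -> COPY to pp2. 3 ppages; refcounts: pp0:1 pp1:2 pp2:1
Op 3: write(P1, v0, 139). refcount(pp2)=1 -> write in place. 3 ppages; refcounts: pp0:1 pp1:2 pp2:1
Op 4: write(P1, v1, 194). refcount(pp1)=2>1 -> COPY to pp3. 4 ppages; refcounts: pp0:1 pp1:1 pp2:1 pp3:1
Op 5: fork(P0) -> P2. 4 ppages; refcounts: pp0:2 pp1:2 pp2:1 pp3:1
Op 6: write(P0, v0, 155). refcount(pp0)=2>1 -> COPY to pp4. 5 ppages; refcounts: pp0:1 pp1:2 pp2:1 pp3:1 pp4:1
Op 7: write(P2, v1, 100). refcount(pp1)=2>1 -> COPY to pp5. 6 ppages; refcounts: pp0:1 pp1:1 pp2:1 pp3:1 pp4:1 pp5:1
Op 8: read(P1, v0) -> 139. No state change.
Op 9: write(P0, v1, 165). refcount(pp1)=1 -> write in place. 6 ppages; refcounts: pp0:1 pp1:1 pp2:1 pp3:1 pp4:1 pp5:1
Op 10: fork(P0) -> P3. 6 ppages; refcounts: pp0:1 pp1:2 pp2:1 pp3:1 pp4:2 pp5:1

yes no yes yes yes no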